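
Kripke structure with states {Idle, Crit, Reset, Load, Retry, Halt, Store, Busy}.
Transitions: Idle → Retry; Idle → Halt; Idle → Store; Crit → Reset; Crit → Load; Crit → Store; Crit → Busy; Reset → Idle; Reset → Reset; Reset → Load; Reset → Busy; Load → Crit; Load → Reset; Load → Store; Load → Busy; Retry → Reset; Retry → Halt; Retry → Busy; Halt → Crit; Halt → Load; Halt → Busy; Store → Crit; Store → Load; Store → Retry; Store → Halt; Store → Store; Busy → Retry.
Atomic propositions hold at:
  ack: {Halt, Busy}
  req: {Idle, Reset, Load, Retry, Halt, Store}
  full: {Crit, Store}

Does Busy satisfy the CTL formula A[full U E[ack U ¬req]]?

Yes

Sat(¬req) = {Crit, Busy}
E[ack U ¬req]: least fixpoint, start Z0 = Sat(¬req) = {Crit, Busy}, add states in Sat(ack) with some successor in Z. Z1 = {Crit, Halt, Busy}; fixed.
Sat(E[ack U ¬req]) = {Crit, Halt, Busy}
A[full U E[ack U ¬req]]: least fixpoint, start Z0 = Sat(E[ack U ¬req]) = {Crit, Halt, Busy}, add states in Sat(full) with every successor in Z. Already a fixed point.
Sat(A[full U E[ack U ¬req]]) = {Crit, Halt, Busy}
Busy ∈ Sat(A[full U E[ack U ¬req]]) = {Crit, Halt, Busy}, so the formula holds at Busy.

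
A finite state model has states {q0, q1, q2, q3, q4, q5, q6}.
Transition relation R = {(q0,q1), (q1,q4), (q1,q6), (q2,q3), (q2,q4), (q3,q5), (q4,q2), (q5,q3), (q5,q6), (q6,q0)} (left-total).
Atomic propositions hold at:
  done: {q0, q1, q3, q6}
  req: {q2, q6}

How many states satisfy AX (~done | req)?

Sat(~done) = {q2, q4, q5}
Sat(~done | req) = {q2, q4, q5, q6}
Sat(AX (~done | req)) = {s : every successor in {q2, q4, q5, q6}} = {q1, q3, q4}
|Sat(AX (~done | req))| = |{q1, q3, q4}| = 3.

3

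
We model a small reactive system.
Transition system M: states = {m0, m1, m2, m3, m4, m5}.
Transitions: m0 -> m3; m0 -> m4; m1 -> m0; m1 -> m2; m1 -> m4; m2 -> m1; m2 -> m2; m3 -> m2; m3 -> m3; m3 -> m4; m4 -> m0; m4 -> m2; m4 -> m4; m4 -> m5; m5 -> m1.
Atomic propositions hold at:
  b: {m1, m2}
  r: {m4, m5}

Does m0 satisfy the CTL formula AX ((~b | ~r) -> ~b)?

Sat(~b) = {m0, m3, m4, m5}
Sat(~r) = {m0, m1, m2, m3}
Sat(~b | ~r) = {m0, m1, m2, m3, m4, m5}
Sat((~b | ~r) -> ~b) = {m0, m3, m4, m5}
Sat(AX ((~b | ~r) -> ~b)) = {s : every successor in {m0, m3, m4, m5}} = {m0}
m0 ∈ Sat(AX ((~b | ~r) -> ~b)) = {m0}, so the formula holds at m0.

Yes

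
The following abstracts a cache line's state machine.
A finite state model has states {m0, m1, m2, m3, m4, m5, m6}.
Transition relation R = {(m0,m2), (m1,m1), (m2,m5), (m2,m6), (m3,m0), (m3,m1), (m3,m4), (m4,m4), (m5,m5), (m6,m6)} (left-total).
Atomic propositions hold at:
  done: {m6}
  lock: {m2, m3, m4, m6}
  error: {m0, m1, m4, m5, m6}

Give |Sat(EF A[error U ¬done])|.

Sat(¬done) = {m0, m1, m2, m3, m4, m5}
A[error U ¬done]: least fixpoint, start Z0 = Sat(¬done) = {m0, m1, m2, m3, m4, m5}, add states in Sat(error) with every successor in Z. Already a fixed point.
Sat(A[error U ¬done]) = {m0, m1, m2, m3, m4, m5}
EF A[error U ¬done]: least fixpoint, start Z0 = {m0, m1, m2, m3, m4, m5}, add states with some successor in Z. Already a fixed point.
Sat(EF A[error U ¬done]) = {m0, m1, m2, m3, m4, m5}
|Sat(EF A[error U ¬done])| = |{m0, m1, m2, m3, m4, m5}| = 6.

6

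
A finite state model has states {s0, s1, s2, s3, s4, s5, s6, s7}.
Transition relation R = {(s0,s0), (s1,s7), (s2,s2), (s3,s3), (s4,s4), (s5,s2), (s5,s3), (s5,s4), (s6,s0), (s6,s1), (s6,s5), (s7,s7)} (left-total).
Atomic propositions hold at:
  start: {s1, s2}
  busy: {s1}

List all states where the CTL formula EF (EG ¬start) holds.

{s0, s1, s3, s4, s5, s6, s7}

Sat(¬start) = {s0, s3, s4, s5, s6, s7}
EG ¬start: greatest fixpoint, start Z0 = {s0, s3, s4, s5, s6, s7}, keep only states in Sat with some successor in Z. Already a fixed point.
Sat(EG ¬start) = {s0, s3, s4, s5, s6, s7}
EF (EG ¬start): least fixpoint, start Z0 = {s0, s3, s4, s5, s6, s7}, add states with some successor in Z. Z1 = {s0, s1, s3, s4, s5, s6, s7}; fixed.
Sat(EF (EG ¬start)) = {s0, s1, s3, s4, s5, s6, s7}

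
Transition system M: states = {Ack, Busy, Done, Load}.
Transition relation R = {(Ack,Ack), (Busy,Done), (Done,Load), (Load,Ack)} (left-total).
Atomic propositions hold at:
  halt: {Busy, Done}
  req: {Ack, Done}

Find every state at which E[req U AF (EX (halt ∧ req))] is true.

{Busy}

Sat(halt ∧ req) = {Done}
Sat(EX (halt ∧ req)) = {s : some successor in {Done}} = {Busy}
AF (EX (halt ∧ req)): least fixpoint, start Z0 = {Busy}, add states with every successor in Z. Already a fixed point.
Sat(AF (EX (halt ∧ req))) = {Busy}
E[req U AF (EX (halt ∧ req))]: least fixpoint, start Z0 = Sat(AF (EX (halt ∧ req))) = {Busy}, add states in Sat(req) with some successor in Z. Already a fixed point.
Sat(E[req U AF (EX (halt ∧ req))]) = {Busy}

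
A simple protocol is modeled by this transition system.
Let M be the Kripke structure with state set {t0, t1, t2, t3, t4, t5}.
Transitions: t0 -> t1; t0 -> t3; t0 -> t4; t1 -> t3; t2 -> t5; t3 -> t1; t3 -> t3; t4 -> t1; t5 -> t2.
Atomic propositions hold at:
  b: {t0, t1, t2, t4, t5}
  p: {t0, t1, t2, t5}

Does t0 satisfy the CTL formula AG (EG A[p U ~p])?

Sat(~p) = {t3, t4}
A[p U ~p]: least fixpoint, start Z0 = Sat(~p) = {t3, t4}, add states in Sat(p) with every successor in Z. Z1 = {t1, t3, t4}; Z2 = {t0, t1, t3, t4}; fixed.
Sat(A[p U ~p]) = {t0, t1, t3, t4}
EG A[p U ~p]: greatest fixpoint, start Z0 = {t0, t1, t3, t4}, keep only states in Sat with some successor in Z. Already a fixed point.
Sat(EG A[p U ~p]) = {t0, t1, t3, t4}
AG (EG A[p U ~p]): greatest fixpoint, start Z0 = {t0, t1, t3, t4}, keep only states in Sat with every successor in Z. Already a fixed point.
Sat(AG (EG A[p U ~p])) = {t0, t1, t3, t4}
t0 ∈ Sat(AG (EG A[p U ~p])) = {t0, t1, t3, t4}, so the formula holds at t0.

Yes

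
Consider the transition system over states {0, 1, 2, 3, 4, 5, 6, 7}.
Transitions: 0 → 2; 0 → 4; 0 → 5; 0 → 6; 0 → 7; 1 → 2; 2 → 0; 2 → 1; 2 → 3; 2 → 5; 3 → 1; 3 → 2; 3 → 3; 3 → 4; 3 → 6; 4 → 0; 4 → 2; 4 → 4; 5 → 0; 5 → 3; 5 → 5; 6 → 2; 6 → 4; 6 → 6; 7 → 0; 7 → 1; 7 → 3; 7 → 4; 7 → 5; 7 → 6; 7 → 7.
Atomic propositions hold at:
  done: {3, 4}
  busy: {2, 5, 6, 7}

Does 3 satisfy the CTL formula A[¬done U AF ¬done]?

No

Sat(¬done) = {0, 1, 2, 5, 6, 7}
AF ¬done: least fixpoint, start Z0 = {0, 1, 2, 5, 6, 7}, add states with every successor in Z. Already a fixed point.
Sat(AF ¬done) = {0, 1, 2, 5, 6, 7}
A[¬done U AF ¬done]: least fixpoint, start Z0 = Sat(AF ¬done) = {0, 1, 2, 5, 6, 7}, add states in Sat(¬done) with every successor in Z. Already a fixed point.
Sat(A[¬done U AF ¬done]) = {0, 1, 2, 5, 6, 7}
3 ∉ Sat(A[¬done U AF ¬done]) = {0, 1, 2, 5, 6, 7}, so the formula does not hold at 3.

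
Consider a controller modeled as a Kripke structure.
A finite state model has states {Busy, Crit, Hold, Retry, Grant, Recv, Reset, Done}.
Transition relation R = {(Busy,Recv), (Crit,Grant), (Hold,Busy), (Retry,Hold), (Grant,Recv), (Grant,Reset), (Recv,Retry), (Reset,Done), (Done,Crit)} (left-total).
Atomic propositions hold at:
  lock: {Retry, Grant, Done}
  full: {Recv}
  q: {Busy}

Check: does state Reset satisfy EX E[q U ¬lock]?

No

Sat(¬lock) = {Busy, Crit, Hold, Recv, Reset}
E[q U ¬lock]: least fixpoint, start Z0 = Sat(¬lock) = {Busy, Crit, Hold, Recv, Reset}, add states in Sat(q) with some successor in Z. Already a fixed point.
Sat(E[q U ¬lock]) = {Busy, Crit, Hold, Recv, Reset}
Sat(EX E[q U ¬lock]) = {s : some successor in {Busy, Crit, Hold, Recv, Reset}} = {Busy, Hold, Retry, Grant, Done}
Reset ∉ Sat(EX E[q U ¬lock]) = {Busy, Hold, Retry, Grant, Done}, so the formula does not hold at Reset.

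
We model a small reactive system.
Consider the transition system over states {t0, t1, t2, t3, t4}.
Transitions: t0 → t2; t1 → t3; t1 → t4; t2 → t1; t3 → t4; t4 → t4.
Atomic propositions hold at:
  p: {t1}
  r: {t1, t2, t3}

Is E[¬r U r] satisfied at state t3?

Sat(¬r) = {t0, t4}
E[¬r U r]: least fixpoint, start Z0 = Sat(r) = {t1, t2, t3}, add states in Sat(¬r) with some successor in Z. Z1 = {t0, t1, t2, t3}; fixed.
Sat(E[¬r U r]) = {t0, t1, t2, t3}
t3 ∈ Sat(E[¬r U r]) = {t0, t1, t2, t3}, so the formula holds at t3.

Yes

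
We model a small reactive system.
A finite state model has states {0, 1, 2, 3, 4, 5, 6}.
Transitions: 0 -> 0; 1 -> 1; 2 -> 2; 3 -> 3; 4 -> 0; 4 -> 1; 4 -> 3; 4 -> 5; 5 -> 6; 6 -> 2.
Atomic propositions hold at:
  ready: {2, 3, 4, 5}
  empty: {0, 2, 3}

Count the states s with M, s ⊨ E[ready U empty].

4

E[ready U empty]: least fixpoint, start Z0 = Sat(empty) = {0, 2, 3}, add states in Sat(ready) with some successor in Z. Z1 = {0, 2, 3, 4}; fixed.
Sat(E[ready U empty]) = {0, 2, 3, 4}
|Sat(E[ready U empty])| = |{0, 2, 3, 4}| = 4.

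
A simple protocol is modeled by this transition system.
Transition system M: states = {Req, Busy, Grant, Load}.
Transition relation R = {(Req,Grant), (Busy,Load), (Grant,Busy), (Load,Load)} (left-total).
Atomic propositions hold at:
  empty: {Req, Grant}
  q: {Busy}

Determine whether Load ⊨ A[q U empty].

No

A[q U empty]: least fixpoint, start Z0 = Sat(empty) = {Req, Grant}, add states in Sat(q) with every successor in Z. Already a fixed point.
Sat(A[q U empty]) = {Req, Grant}
Load ∉ Sat(A[q U empty]) = {Req, Grant}, so the formula does not hold at Load.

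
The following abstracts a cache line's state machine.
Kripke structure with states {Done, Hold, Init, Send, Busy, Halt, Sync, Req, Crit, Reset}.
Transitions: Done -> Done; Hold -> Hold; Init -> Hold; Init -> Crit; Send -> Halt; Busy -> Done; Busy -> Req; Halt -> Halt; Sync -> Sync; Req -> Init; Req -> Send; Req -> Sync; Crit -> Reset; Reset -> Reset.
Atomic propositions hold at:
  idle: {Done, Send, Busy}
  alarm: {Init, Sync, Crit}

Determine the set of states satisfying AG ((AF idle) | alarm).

AF idle: least fixpoint, start Z0 = {Done, Send, Busy}, add states with every successor in Z. Already a fixed point.
Sat(AF idle) = {Done, Send, Busy}
Sat((AF idle) | alarm) = {Done, Init, Send, Busy, Sync, Crit}
AG ((AF idle) | alarm): greatest fixpoint, start Z0 = {Done, Init, Send, Busy, Sync, Crit}, keep only states in Sat with every successor in Z. Z1 = {Done, Sync}; fixed.
Sat(AG ((AF idle) | alarm)) = {Done, Sync}

{Done, Sync}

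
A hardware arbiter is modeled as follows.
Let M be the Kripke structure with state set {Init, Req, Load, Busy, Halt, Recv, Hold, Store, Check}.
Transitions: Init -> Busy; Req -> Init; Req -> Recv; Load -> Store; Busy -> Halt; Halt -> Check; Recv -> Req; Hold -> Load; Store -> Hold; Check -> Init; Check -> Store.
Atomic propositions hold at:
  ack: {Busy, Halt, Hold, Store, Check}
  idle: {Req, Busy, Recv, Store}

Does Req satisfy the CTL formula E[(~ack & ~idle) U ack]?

No

Sat(~ack) = {Init, Req, Load, Recv}
Sat(~idle) = {Init, Load, Halt, Hold, Check}
Sat(~ack & ~idle) = {Init, Load}
E[(~ack & ~idle) U ack]: least fixpoint, start Z0 = Sat(ack) = {Busy, Halt, Hold, Store, Check}, add states in Sat(~ack & ~idle) with some successor in Z. Z1 = {Init, Load, Busy, Halt, Hold, Store, Check}; fixed.
Sat(E[(~ack & ~idle) U ack]) = {Init, Load, Busy, Halt, Hold, Store, Check}
Req ∉ Sat(E[(~ack & ~idle) U ack]) = {Init, Load, Busy, Halt, Hold, Store, Check}, so the formula does not hold at Req.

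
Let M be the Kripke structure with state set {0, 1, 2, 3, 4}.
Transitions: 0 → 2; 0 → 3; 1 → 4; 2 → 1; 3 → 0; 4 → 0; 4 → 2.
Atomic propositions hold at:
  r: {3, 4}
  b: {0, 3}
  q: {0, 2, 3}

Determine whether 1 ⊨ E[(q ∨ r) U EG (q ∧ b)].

No

Sat(q ∨ r) = {0, 2, 3, 4}
Sat(q ∧ b) = {0, 3}
EG (q ∧ b): greatest fixpoint, start Z0 = {0, 3}, keep only states in Sat with some successor in Z. Already a fixed point.
Sat(EG (q ∧ b)) = {0, 3}
E[(q ∨ r) U EG (q ∧ b)]: least fixpoint, start Z0 = Sat(EG (q ∧ b)) = {0, 3}, add states in Sat(q ∨ r) with some successor in Z. Z1 = {0, 3, 4}; fixed.
Sat(E[(q ∨ r) U EG (q ∧ b)]) = {0, 3, 4}
1 ∉ Sat(E[(q ∨ r) U EG (q ∧ b)]) = {0, 3, 4}, so the formula does not hold at 1.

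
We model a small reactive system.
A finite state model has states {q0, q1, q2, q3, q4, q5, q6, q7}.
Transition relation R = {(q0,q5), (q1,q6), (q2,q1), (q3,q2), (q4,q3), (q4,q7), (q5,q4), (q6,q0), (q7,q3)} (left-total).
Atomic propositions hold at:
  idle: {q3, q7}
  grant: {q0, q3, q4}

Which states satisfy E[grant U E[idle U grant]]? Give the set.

E[idle U grant]: least fixpoint, start Z0 = Sat(grant) = {q0, q3, q4}, add states in Sat(idle) with some successor in Z. Z1 = {q0, q3, q4, q7}; fixed.
Sat(E[idle U grant]) = {q0, q3, q4, q7}
E[grant U E[idle U grant]]: least fixpoint, start Z0 = Sat(E[idle U grant]) = {q0, q3, q4, q7}, add states in Sat(grant) with some successor in Z. Already a fixed point.
Sat(E[grant U E[idle U grant]]) = {q0, q3, q4, q7}

{q0, q3, q4, q7}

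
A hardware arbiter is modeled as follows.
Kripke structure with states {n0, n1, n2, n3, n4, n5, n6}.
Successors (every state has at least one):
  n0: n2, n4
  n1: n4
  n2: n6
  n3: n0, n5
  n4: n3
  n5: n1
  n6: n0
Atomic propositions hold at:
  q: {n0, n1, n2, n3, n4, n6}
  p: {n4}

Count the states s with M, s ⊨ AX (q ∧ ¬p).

4

Sat(¬p) = {n0, n1, n2, n3, n5, n6}
Sat(q ∧ ¬p) = {n0, n1, n2, n3, n6}
Sat(AX (q ∧ ¬p)) = {s : every successor in {n0, n1, n2, n3, n6}} = {n2, n4, n5, n6}
|Sat(AX (q ∧ ¬p))| = |{n2, n4, n5, n6}| = 4.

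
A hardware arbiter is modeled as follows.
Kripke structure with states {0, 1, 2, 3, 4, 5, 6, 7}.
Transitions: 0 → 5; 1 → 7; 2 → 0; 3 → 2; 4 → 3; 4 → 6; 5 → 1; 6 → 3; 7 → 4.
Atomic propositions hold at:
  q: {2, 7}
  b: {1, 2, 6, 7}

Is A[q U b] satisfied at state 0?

A[q U b]: least fixpoint, start Z0 = Sat(b) = {1, 2, 6, 7}, add states in Sat(q) with every successor in Z. Already a fixed point.
Sat(A[q U b]) = {1, 2, 6, 7}
0 ∉ Sat(A[q U b]) = {1, 2, 6, 7}, so the formula does not hold at 0.

No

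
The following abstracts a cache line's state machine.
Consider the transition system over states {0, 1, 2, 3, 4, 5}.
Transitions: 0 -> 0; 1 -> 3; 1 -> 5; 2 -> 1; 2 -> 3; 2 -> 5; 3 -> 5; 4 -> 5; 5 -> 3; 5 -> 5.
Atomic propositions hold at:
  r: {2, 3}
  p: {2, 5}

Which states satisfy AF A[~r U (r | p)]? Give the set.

Sat(~r) = {0, 1, 4, 5}
Sat(r | p) = {2, 3, 5}
A[~r U (r | p)]: least fixpoint, start Z0 = Sat((r | p)) = {2, 3, 5}, add states in Sat(~r) with every successor in Z. Z1 = {1, 2, 3, 4, 5}; fixed.
Sat(A[~r U (r | p)]) = {1, 2, 3, 4, 5}
AF A[~r U (r | p)]: least fixpoint, start Z0 = {1, 2, 3, 4, 5}, add states with every successor in Z. Already a fixed point.
Sat(AF A[~r U (r | p)]) = {1, 2, 3, 4, 5}

{1, 2, 3, 4, 5}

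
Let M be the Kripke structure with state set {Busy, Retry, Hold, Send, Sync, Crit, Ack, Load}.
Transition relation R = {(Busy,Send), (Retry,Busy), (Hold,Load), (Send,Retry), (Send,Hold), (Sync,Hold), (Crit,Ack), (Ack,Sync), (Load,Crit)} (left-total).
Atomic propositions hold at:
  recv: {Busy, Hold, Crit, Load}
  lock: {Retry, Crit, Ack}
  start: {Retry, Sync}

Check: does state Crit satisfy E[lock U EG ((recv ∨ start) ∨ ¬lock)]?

Sat(recv ∨ start) = {Busy, Retry, Hold, Sync, Crit, Load}
Sat(¬lock) = {Busy, Hold, Send, Sync, Load}
Sat((recv ∨ start) ∨ ¬lock) = {Busy, Retry, Hold, Send, Sync, Crit, Load}
EG ((recv ∨ start) ∨ ¬lock): greatest fixpoint, start Z0 = {Busy, Retry, Hold, Send, Sync, Crit, Load}, keep only states in Sat with some successor in Z. Z1 = {Busy, Retry, Hold, Send, Sync, Load}; Z2 = {Busy, Retry, Hold, Send, Sync}; Z3 = {Busy, Retry, Send, Sync}; Z4 = {Busy, Retry, Send}; fixed.
Sat(EG ((recv ∨ start) ∨ ¬lock)) = {Busy, Retry, Send}
E[lock U EG ((recv ∨ start) ∨ ¬lock)]: least fixpoint, start Z0 = Sat(EG ((recv ∨ start) ∨ ¬lock)) = {Busy, Retry, Send}, add states in Sat(lock) with some successor in Z. Already a fixed point.
Sat(E[lock U EG ((recv ∨ start) ∨ ¬lock)]) = {Busy, Retry, Send}
Crit ∉ Sat(E[lock U EG ((recv ∨ start) ∨ ¬lock)]) = {Busy, Retry, Send}, so the formula does not hold at Crit.

No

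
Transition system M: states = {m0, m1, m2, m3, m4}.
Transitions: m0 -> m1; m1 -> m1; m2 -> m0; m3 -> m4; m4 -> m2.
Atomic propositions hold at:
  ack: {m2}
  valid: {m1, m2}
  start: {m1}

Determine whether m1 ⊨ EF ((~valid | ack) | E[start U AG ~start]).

Sat(~valid) = {m0, m3, m4}
Sat(~valid | ack) = {m0, m2, m3, m4}
Sat(~start) = {m0, m2, m3, m4}
AG ~start: greatest fixpoint, start Z0 = {m0, m2, m3, m4}, keep only states in Sat with every successor in Z. Z1 = {m2, m3, m4}; Z2 = {m3, m4}; Z3 = {m3}; Z4 = ∅; fixed.
Sat(AG ~start) = ∅
E[start U AG ~start]: least fixpoint, start Z0 = Sat(AG ~start) = ∅, add states in Sat(start) with some successor in Z. Already a fixed point.
Sat(E[start U AG ~start]) = ∅
Sat((~valid | ack) | E[start U AG ~start]) = {m0, m2, m3, m4}
EF ((~valid | ack) | E[start U AG ~start]): least fixpoint, start Z0 = {m0, m2, m3, m4}, add states with some successor in Z. Already a fixed point.
Sat(EF ((~valid | ack) | E[start U AG ~start])) = {m0, m2, m3, m4}
m1 ∉ Sat(EF ((~valid | ack) | E[start U AG ~start])) = {m0, m2, m3, m4}, so the formula does not hold at m1.

No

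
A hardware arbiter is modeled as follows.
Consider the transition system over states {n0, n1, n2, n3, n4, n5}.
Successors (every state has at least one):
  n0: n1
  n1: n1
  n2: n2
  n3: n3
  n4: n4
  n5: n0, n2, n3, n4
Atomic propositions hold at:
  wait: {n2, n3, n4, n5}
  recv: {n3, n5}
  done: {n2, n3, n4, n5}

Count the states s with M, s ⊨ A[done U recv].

2

A[done U recv]: least fixpoint, start Z0 = Sat(recv) = {n3, n5}, add states in Sat(done) with every successor in Z. Already a fixed point.
Sat(A[done U recv]) = {n3, n5}
|Sat(A[done U recv])| = |{n3, n5}| = 2.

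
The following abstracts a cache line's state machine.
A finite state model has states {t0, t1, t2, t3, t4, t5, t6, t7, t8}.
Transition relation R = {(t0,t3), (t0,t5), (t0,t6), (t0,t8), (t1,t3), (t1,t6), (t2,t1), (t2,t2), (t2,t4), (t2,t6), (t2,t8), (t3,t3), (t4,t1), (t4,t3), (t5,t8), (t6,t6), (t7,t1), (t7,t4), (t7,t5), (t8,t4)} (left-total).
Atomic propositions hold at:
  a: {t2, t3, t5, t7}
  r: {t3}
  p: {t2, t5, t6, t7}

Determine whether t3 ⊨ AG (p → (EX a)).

Sat(EX a) = {s : some successor in {t2, t3, t5, t7}} = {t0, t1, t2, t3, t4, t7}
Sat(p → (EX a)) = {t0, t1, t2, t3, t4, t7, t8}
AG (p → (EX a)): greatest fixpoint, start Z0 = {t0, t1, t2, t3, t4, t7, t8}, keep only states in Sat with every successor in Z. Z1 = {t3, t4, t8}; Z2 = {t3, t8}; Z3 = {t3}; fixed.
Sat(AG (p → (EX a))) = {t3}
t3 ∈ Sat(AG (p → (EX a))) = {t3}, so the formula holds at t3.

Yes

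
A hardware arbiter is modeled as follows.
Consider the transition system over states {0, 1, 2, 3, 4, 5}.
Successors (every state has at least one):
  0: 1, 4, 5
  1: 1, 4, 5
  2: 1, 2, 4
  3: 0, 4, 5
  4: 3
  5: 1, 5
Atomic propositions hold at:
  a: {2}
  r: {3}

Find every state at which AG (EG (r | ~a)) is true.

Sat(~a) = {0, 1, 3, 4, 5}
Sat(r | ~a) = {0, 1, 3, 4, 5}
EG (r | ~a): greatest fixpoint, start Z0 = {0, 1, 3, 4, 5}, keep only states in Sat with some successor in Z. Already a fixed point.
Sat(EG (r | ~a)) = {0, 1, 3, 4, 5}
AG (EG (r | ~a)): greatest fixpoint, start Z0 = {0, 1, 3, 4, 5}, keep only states in Sat with every successor in Z. Already a fixed point.
Sat(AG (EG (r | ~a))) = {0, 1, 3, 4, 5}

{0, 1, 3, 4, 5}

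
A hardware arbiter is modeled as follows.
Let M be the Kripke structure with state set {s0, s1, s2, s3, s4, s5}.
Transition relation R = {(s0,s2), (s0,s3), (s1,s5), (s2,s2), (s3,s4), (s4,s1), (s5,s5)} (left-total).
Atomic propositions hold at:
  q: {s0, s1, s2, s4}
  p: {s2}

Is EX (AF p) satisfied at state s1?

No

AF p: least fixpoint, start Z0 = {s2}, add states with every successor in Z. Already a fixed point.
Sat(AF p) = {s2}
Sat(EX (AF p)) = {s : some successor in {s2}} = {s0, s2}
s1 ∉ Sat(EX (AF p)) = {s0, s2}, so the formula does not hold at s1.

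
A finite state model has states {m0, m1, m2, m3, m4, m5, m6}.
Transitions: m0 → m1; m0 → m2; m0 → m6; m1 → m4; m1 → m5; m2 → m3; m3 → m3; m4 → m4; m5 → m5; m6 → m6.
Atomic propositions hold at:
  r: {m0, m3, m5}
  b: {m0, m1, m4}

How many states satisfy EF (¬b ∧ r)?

Sat(¬b) = {m2, m3, m5, m6}
Sat(¬b ∧ r) = {m3, m5}
EF (¬b ∧ r): least fixpoint, start Z0 = {m3, m5}, add states with some successor in Z. Z1 = {m1, m2, m3, m5}; Z2 = {m0, m1, m2, m3, m5}; fixed.
Sat(EF (¬b ∧ r)) = {m0, m1, m2, m3, m5}
|Sat(EF (¬b ∧ r))| = |{m0, m1, m2, m3, m5}| = 5.

5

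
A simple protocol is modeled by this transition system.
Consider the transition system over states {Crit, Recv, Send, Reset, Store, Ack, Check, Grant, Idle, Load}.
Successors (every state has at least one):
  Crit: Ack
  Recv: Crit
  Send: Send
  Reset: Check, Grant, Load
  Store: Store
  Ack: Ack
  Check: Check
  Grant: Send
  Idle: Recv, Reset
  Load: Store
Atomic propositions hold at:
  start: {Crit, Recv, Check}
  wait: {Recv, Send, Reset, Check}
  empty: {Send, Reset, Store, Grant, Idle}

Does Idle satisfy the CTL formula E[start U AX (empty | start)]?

Yes

Sat(empty | start) = {Crit, Recv, Send, Reset, Store, Check, Grant, Idle}
Sat(AX (empty | start)) = {s : every successor in {Crit, Recv, Send, Reset, Store, Check, Grant, Idle}} = {Recv, Send, Store, Check, Grant, Idle, Load}
E[start U AX (empty | start)]: least fixpoint, start Z0 = Sat(AX (empty | start)) = {Recv, Send, Store, Check, Grant, Idle, Load}, add states in Sat(start) with some successor in Z. Already a fixed point.
Sat(E[start U AX (empty | start)]) = {Recv, Send, Store, Check, Grant, Idle, Load}
Idle ∈ Sat(E[start U AX (empty | start)]) = {Recv, Send, Store, Check, Grant, Idle, Load}, so the formula holds at Idle.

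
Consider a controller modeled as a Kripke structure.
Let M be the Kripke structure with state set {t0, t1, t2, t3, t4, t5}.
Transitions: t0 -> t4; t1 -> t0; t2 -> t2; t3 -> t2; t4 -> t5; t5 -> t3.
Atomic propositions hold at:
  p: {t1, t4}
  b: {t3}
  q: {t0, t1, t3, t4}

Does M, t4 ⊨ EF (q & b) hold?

Sat(q & b) = {t3}
EF (q & b): least fixpoint, start Z0 = {t3}, add states with some successor in Z. Z1 = {t3, t5}; Z2 = {t3, t4, t5}; Z3 = {t0, t3, t4, t5}; Z4 = {t0, t1, t3, t4, t5}; fixed.
Sat(EF (q & b)) = {t0, t1, t3, t4, t5}
t4 ∈ Sat(EF (q & b)) = {t0, t1, t3, t4, t5}, so the formula holds at t4.

Yes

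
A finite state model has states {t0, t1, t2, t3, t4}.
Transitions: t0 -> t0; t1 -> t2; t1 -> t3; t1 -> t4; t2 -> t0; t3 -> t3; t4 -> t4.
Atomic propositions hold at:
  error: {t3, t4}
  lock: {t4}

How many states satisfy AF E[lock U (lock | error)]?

Sat(lock | error) = {t3, t4}
E[lock U (lock | error)]: least fixpoint, start Z0 = Sat((lock | error)) = {t3, t4}, add states in Sat(lock) with some successor in Z. Already a fixed point.
Sat(E[lock U (lock | error)]) = {t3, t4}
AF E[lock U (lock | error)]: least fixpoint, start Z0 = {t3, t4}, add states with every successor in Z. Already a fixed point.
Sat(AF E[lock U (lock | error)]) = {t3, t4}
|Sat(AF E[lock U (lock | error)])| = |{t3, t4}| = 2.

2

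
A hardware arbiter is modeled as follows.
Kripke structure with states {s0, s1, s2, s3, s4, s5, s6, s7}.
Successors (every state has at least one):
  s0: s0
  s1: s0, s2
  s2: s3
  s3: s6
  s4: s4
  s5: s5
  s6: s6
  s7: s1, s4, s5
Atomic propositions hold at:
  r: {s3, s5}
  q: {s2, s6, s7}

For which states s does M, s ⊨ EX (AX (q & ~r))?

{s2, s3, s6}

Sat(~r) = {s0, s1, s2, s4, s6, s7}
Sat(q & ~r) = {s2, s6, s7}
Sat(AX (q & ~r)) = {s : every successor in {s2, s6, s7}} = {s3, s6}
Sat(EX (AX (q & ~r))) = {s : some successor in {s3, s6}} = {s2, s3, s6}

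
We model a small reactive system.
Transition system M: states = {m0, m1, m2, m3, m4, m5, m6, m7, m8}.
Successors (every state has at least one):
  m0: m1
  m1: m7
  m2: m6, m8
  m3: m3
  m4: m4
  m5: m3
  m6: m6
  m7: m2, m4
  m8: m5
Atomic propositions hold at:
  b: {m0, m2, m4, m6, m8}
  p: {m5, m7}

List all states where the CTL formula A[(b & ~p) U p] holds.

{m5, m7, m8}

Sat(~p) = {m0, m1, m2, m3, m4, m6, m8}
Sat(b & ~p) = {m0, m2, m4, m6, m8}
A[(b & ~p) U p]: least fixpoint, start Z0 = Sat(p) = {m5, m7}, add states in Sat(b & ~p) with every successor in Z. Z1 = {m5, m7, m8}; fixed.
Sat(A[(b & ~p) U p]) = {m5, m7, m8}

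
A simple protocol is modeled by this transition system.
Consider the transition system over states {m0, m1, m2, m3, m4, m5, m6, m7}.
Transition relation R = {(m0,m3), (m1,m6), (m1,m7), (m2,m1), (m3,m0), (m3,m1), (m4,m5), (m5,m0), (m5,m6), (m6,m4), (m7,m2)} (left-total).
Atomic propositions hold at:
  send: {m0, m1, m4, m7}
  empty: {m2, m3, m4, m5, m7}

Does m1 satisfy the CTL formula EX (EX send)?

Sat(EX send) = {s : some successor in {m0, m1, m4, m7}} = {m1, m2, m3, m5, m6}
Sat(EX (EX send)) = {s : some successor in {m1, m2, m3, m5, m6}} = {m0, m1, m2, m3, m4, m5, m7}
m1 ∈ Sat(EX (EX send)) = {m0, m1, m2, m3, m4, m5, m7}, so the formula holds at m1.

Yes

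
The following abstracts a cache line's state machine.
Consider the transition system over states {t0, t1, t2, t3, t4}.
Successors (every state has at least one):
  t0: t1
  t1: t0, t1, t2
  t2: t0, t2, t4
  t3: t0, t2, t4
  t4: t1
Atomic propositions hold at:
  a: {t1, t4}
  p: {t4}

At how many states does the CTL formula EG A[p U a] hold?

2

A[p U a]: least fixpoint, start Z0 = Sat(a) = {t1, t4}, add states in Sat(p) with every successor in Z. Already a fixed point.
Sat(A[p U a]) = {t1, t4}
EG A[p U a]: greatest fixpoint, start Z0 = {t1, t4}, keep only states in Sat with some successor in Z. Already a fixed point.
Sat(EG A[p U a]) = {t1, t4}
|Sat(EG A[p U a])| = |{t1, t4}| = 2.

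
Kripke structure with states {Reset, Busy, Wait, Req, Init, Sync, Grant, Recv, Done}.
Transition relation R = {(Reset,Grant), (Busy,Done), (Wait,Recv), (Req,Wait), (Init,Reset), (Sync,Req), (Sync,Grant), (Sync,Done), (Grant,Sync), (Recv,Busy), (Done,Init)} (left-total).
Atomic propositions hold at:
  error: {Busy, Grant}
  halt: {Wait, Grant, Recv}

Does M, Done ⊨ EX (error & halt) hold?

Sat(error & halt) = {Grant}
Sat(EX (error & halt)) = {s : some successor in {Grant}} = {Reset, Sync}
Done ∉ Sat(EX (error & halt)) = {Reset, Sync}, so the formula does not hold at Done.

No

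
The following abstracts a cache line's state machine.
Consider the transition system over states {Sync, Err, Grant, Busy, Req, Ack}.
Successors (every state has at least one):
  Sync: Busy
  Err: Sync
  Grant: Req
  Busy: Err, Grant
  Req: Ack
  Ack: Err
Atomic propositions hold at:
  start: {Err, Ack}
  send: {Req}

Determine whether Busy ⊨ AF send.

AF send: least fixpoint, start Z0 = {Req}, add states with every successor in Z. Z1 = {Grant, Req}; fixed.
Sat(AF send) = {Grant, Req}
Busy ∉ Sat(AF send) = {Grant, Req}, so the formula does not hold at Busy.

No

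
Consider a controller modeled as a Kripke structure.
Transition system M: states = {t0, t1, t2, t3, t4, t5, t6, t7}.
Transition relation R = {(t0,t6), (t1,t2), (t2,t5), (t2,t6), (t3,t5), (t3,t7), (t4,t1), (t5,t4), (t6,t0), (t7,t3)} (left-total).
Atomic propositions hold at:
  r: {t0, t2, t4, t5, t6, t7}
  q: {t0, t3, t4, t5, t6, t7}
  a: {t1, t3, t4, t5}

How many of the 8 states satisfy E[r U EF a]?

EF a: least fixpoint, start Z0 = {t1, t3, t4, t5}, add states with some successor in Z. Z1 = {t1, t2, t3, t4, t5, t7}; fixed.
Sat(EF a) = {t1, t2, t3, t4, t5, t7}
E[r U EF a]: least fixpoint, start Z0 = Sat(EF a) = {t1, t2, t3, t4, t5, t7}, add states in Sat(r) with some successor in Z. Already a fixed point.
Sat(E[r U EF a]) = {t1, t2, t3, t4, t5, t7}
|Sat(E[r U EF a])| = |{t1, t2, t3, t4, t5, t7}| = 6.

6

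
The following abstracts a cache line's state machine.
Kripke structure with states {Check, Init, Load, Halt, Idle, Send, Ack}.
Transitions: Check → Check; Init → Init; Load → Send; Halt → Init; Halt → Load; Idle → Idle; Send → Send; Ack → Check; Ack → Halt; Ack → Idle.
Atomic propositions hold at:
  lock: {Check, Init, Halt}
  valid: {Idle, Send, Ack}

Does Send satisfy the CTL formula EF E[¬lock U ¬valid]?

No

Sat(¬lock) = {Load, Idle, Send, Ack}
Sat(¬valid) = {Check, Init, Load, Halt}
E[¬lock U ¬valid]: least fixpoint, start Z0 = Sat(¬valid) = {Check, Init, Load, Halt}, add states in Sat(¬lock) with some successor in Z. Z1 = {Check, Init, Load, Halt, Ack}; fixed.
Sat(E[¬lock U ¬valid]) = {Check, Init, Load, Halt, Ack}
EF E[¬lock U ¬valid]: least fixpoint, start Z0 = {Check, Init, Load, Halt, Ack}, add states with some successor in Z. Already a fixed point.
Sat(EF E[¬lock U ¬valid]) = {Check, Init, Load, Halt, Ack}
Send ∉ Sat(EF E[¬lock U ¬valid]) = {Check, Init, Load, Halt, Ack}, so the formula does not hold at Send.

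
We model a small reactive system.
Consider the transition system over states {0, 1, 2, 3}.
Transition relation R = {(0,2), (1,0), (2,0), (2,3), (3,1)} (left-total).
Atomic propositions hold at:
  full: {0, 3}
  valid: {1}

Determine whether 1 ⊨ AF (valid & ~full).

Sat(~full) = {1, 2}
Sat(valid & ~full) = {1}
AF (valid & ~full): least fixpoint, start Z0 = {1}, add states with every successor in Z. Z1 = {1, 3}; fixed.
Sat(AF (valid & ~full)) = {1, 3}
1 ∈ Sat(AF (valid & ~full)) = {1, 3}, so the formula holds at 1.

Yes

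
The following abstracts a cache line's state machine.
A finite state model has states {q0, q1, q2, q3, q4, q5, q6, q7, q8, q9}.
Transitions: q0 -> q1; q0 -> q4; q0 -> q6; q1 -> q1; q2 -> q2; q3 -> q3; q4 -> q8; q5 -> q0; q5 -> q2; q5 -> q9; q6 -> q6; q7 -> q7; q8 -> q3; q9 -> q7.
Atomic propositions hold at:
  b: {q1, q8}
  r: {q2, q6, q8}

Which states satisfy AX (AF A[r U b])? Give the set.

A[r U b]: least fixpoint, start Z0 = Sat(b) = {q1, q8}, add states in Sat(r) with every successor in Z. Already a fixed point.
Sat(A[r U b]) = {q1, q8}
AF A[r U b]: least fixpoint, start Z0 = {q1, q8}, add states with every successor in Z. Z1 = {q1, q4, q8}; fixed.
Sat(AF A[r U b]) = {q1, q4, q8}
Sat(AX (AF A[r U b])) = {s : every successor in {q1, q4, q8}} = {q1, q4}

{q1, q4}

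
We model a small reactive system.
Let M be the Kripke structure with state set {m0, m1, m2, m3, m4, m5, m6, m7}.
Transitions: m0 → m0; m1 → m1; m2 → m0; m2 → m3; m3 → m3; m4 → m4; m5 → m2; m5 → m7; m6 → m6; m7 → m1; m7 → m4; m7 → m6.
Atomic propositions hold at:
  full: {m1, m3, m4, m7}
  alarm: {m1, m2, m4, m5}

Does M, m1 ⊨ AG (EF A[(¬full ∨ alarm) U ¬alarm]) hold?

No

Sat(¬full) = {m0, m2, m5, m6}
Sat(¬full ∨ alarm) = {m0, m1, m2, m4, m5, m6}
Sat(¬alarm) = {m0, m3, m6, m7}
A[(¬full ∨ alarm) U ¬alarm]: least fixpoint, start Z0 = Sat(¬alarm) = {m0, m3, m6, m7}, add states in Sat(¬full ∨ alarm) with every successor in Z. Z1 = {m0, m2, m3, m6, m7}; Z2 = {m0, m2, m3, m5, m6, m7}; fixed.
Sat(A[(¬full ∨ alarm) U ¬alarm]) = {m0, m2, m3, m5, m6, m7}
EF A[(¬full ∨ alarm) U ¬alarm]: least fixpoint, start Z0 = {m0, m2, m3, m5, m6, m7}, add states with some successor in Z. Already a fixed point.
Sat(EF A[(¬full ∨ alarm) U ¬alarm]) = {m0, m2, m3, m5, m6, m7}
AG (EF A[(¬full ∨ alarm) U ¬alarm]): greatest fixpoint, start Z0 = {m0, m2, m3, m5, m6, m7}, keep only states in Sat with every successor in Z. Z1 = {m0, m2, m3, m5, m6}; Z2 = {m0, m2, m3, m6}; fixed.
Sat(AG (EF A[(¬full ∨ alarm) U ¬alarm])) = {m0, m2, m3, m6}
m1 ∉ Sat(AG (EF A[(¬full ∨ alarm) U ¬alarm])) = {m0, m2, m3, m6}, so the formula does not hold at m1.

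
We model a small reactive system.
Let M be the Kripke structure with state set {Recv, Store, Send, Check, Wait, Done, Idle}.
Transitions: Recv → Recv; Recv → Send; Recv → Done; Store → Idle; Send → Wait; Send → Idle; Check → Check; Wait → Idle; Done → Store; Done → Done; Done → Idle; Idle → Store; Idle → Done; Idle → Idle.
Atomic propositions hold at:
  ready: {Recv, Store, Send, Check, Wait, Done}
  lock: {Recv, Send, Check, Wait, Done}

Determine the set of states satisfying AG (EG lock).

{Check}

EG lock: greatest fixpoint, start Z0 = {Recv, Send, Check, Wait, Done}, keep only states in Sat with some successor in Z. Z1 = {Recv, Send, Check, Done}; Z2 = {Recv, Check, Done}; fixed.
Sat(EG lock) = {Recv, Check, Done}
AG (EG lock): greatest fixpoint, start Z0 = {Recv, Check, Done}, keep only states in Sat with every successor in Z. Z1 = {Check}; fixed.
Sat(AG (EG lock)) = {Check}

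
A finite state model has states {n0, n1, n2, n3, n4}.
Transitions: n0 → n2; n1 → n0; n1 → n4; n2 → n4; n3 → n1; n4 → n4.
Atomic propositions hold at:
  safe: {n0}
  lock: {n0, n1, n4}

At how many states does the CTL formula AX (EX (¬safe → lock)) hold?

Sat(¬safe) = {n1, n2, n3, n4}
Sat(¬safe → lock) = {n0, n1, n4}
Sat(EX (¬safe → lock)) = {s : some successor in {n0, n1, n4}} = {n1, n2, n3, n4}
Sat(AX (EX (¬safe → lock))) = {s : every successor in {n1, n2, n3, n4}} = {n0, n2, n3, n4}
|Sat(AX (EX (¬safe → lock)))| = |{n0, n2, n3, n4}| = 4.

4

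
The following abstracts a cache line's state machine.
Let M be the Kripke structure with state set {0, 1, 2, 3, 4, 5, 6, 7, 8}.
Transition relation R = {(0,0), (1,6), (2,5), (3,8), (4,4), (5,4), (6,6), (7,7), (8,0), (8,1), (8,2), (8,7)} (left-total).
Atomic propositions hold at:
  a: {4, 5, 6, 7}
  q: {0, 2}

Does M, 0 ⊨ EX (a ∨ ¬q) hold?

No

Sat(¬q) = {1, 3, 4, 5, 6, 7, 8}
Sat(a ∨ ¬q) = {1, 3, 4, 5, 6, 7, 8}
Sat(EX (a ∨ ¬q)) = {s : some successor in {1, 3, 4, 5, 6, 7, 8}} = {1, 2, 3, 4, 5, 6, 7, 8}
0 ∉ Sat(EX (a ∨ ¬q)) = {1, 2, 3, 4, 5, 6, 7, 8}, so the formula does not hold at 0.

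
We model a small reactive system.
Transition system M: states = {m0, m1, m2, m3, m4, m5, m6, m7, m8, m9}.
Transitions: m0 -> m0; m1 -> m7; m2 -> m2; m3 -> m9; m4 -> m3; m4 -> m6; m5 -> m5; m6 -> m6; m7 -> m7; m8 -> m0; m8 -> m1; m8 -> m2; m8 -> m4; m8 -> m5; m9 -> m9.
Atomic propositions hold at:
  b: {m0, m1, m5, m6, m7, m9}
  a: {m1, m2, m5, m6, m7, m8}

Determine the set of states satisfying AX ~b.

Sat(~b) = {m2, m3, m4, m8}
Sat(AX ~b) = {s : every successor in {m2, m3, m4, m8}} = {m2}

{m2}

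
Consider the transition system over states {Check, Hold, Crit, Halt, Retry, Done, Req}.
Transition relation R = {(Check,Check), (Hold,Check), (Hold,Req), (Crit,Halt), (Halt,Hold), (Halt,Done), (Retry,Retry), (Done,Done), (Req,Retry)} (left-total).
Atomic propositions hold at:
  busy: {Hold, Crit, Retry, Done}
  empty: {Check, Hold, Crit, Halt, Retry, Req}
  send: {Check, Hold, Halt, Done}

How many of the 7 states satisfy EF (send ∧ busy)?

Sat(send ∧ busy) = {Hold, Done}
EF (send ∧ busy): least fixpoint, start Z0 = {Hold, Done}, add states with some successor in Z. Z1 = {Hold, Halt, Done}; Z2 = {Hold, Crit, Halt, Done}; fixed.
Sat(EF (send ∧ busy)) = {Hold, Crit, Halt, Done}
|Sat(EF (send ∧ busy))| = |{Hold, Crit, Halt, Done}| = 4.

4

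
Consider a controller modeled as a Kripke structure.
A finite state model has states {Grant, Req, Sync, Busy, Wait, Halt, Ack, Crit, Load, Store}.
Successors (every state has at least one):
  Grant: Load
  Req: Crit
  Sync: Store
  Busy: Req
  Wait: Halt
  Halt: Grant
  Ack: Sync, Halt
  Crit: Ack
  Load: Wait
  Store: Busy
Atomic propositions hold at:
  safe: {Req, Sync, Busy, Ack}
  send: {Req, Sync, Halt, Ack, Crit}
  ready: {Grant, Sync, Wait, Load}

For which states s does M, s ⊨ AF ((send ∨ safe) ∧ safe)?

Sat(send ∨ safe) = {Req, Sync, Busy, Halt, Ack, Crit}
Sat((send ∨ safe) ∧ safe) = {Req, Sync, Busy, Ack}
AF ((send ∨ safe) ∧ safe): least fixpoint, start Z0 = {Req, Sync, Busy, Ack}, add states with every successor in Z. Z1 = {Req, Sync, Busy, Ack, Crit, Store}; fixed.
Sat(AF ((send ∨ safe) ∧ safe)) = {Req, Sync, Busy, Ack, Crit, Store}

{Req, Sync, Busy, Ack, Crit, Store}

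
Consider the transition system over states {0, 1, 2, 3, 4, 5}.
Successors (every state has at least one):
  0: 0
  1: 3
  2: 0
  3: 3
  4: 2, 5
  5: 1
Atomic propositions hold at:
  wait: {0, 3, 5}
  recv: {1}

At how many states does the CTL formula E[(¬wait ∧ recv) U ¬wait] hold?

3

Sat(¬wait) = {1, 2, 4}
Sat(¬wait ∧ recv) = {1}
E[(¬wait ∧ recv) U ¬wait]: least fixpoint, start Z0 = Sat(¬wait) = {1, 2, 4}, add states in Sat(¬wait ∧ recv) with some successor in Z. Already a fixed point.
Sat(E[(¬wait ∧ recv) U ¬wait]) = {1, 2, 4}
|Sat(E[(¬wait ∧ recv) U ¬wait])| = |{1, 2, 4}| = 3.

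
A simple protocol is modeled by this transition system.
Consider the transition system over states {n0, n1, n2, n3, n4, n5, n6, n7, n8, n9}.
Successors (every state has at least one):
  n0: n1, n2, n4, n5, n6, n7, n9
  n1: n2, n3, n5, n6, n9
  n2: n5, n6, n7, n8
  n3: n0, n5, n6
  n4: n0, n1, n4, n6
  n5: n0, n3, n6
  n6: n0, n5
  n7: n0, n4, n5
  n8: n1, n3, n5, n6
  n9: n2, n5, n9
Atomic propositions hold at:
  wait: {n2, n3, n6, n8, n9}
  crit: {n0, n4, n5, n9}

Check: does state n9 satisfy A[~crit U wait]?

Sat(~crit) = {n1, n2, n3, n6, n7, n8}
A[~crit U wait]: least fixpoint, start Z0 = Sat(wait) = {n2, n3, n6, n8, n9}, add states in Sat(~crit) with every successor in Z. Already a fixed point.
Sat(A[~crit U wait]) = {n2, n3, n6, n8, n9}
n9 ∈ Sat(A[~crit U wait]) = {n2, n3, n6, n8, n9}, so the formula holds at n9.

Yes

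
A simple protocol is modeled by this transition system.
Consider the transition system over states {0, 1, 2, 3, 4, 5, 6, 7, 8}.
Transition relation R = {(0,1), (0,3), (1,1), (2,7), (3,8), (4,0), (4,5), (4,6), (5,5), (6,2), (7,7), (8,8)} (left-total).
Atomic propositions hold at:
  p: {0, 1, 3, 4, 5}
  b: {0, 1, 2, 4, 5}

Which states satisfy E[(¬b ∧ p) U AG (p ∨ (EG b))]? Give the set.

{1, 5}

Sat(¬b) = {3, 6, 7, 8}
Sat(¬b ∧ p) = {3}
EG b: greatest fixpoint, start Z0 = {0, 1, 2, 4, 5}, keep only states in Sat with some successor in Z. Z1 = {0, 1, 4, 5}; fixed.
Sat(EG b) = {0, 1, 4, 5}
Sat(p ∨ (EG b)) = {0, 1, 3, 4, 5}
AG (p ∨ (EG b)): greatest fixpoint, start Z0 = {0, 1, 3, 4, 5}, keep only states in Sat with every successor in Z. Z1 = {0, 1, 5}; Z2 = {1, 5}; fixed.
Sat(AG (p ∨ (EG b))) = {1, 5}
E[(¬b ∧ p) U AG (p ∨ (EG b))]: least fixpoint, start Z0 = Sat(AG (p ∨ (EG b))) = {1, 5}, add states in Sat(¬b ∧ p) with some successor in Z. Already a fixed point.
Sat(E[(¬b ∧ p) U AG (p ∨ (EG b))]) = {1, 5}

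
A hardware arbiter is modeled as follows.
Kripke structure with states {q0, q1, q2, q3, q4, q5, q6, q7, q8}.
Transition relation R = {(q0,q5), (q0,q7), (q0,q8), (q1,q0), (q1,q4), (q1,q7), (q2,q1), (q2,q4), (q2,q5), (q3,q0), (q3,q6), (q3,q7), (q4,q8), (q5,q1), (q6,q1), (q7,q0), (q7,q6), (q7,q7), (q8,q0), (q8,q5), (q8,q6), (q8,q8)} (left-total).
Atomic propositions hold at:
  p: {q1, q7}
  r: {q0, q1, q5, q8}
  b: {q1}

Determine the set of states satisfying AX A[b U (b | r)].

Sat(b | r) = {q0, q1, q5, q8}
A[b U (b | r)]: least fixpoint, start Z0 = Sat((b | r)) = {q0, q1, q5, q8}, add states in Sat(b) with every successor in Z. Already a fixed point.
Sat(A[b U (b | r)]) = {q0, q1, q5, q8}
Sat(AX A[b U (b | r)]) = {s : every successor in {q0, q1, q5, q8}} = {q4, q5, q6}

{q4, q5, q6}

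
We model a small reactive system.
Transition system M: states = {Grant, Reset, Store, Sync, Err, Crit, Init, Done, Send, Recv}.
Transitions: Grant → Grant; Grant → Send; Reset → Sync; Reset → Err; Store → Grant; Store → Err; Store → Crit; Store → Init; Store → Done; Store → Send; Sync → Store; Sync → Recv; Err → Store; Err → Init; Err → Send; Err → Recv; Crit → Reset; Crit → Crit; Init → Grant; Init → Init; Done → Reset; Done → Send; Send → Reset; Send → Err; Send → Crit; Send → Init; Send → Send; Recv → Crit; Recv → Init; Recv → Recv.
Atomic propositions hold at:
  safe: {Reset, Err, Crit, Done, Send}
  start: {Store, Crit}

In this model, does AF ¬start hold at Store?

No

Sat(¬start) = {Grant, Reset, Sync, Err, Init, Done, Send, Recv}
AF ¬start: least fixpoint, start Z0 = {Grant, Reset, Sync, Err, Init, Done, Send, Recv}, add states with every successor in Z. Already a fixed point.
Sat(AF ¬start) = {Grant, Reset, Sync, Err, Init, Done, Send, Recv}
Store ∉ Sat(AF ¬start) = {Grant, Reset, Sync, Err, Init, Done, Send, Recv}, so the formula does not hold at Store.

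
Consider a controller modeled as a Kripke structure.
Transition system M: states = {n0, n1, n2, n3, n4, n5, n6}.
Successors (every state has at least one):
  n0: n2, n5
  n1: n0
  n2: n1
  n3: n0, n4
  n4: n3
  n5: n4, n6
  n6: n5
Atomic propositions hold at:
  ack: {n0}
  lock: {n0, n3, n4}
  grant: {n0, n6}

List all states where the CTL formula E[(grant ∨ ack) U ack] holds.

{n0}

Sat(grant ∨ ack) = {n0, n6}
E[(grant ∨ ack) U ack]: least fixpoint, start Z0 = Sat(ack) = {n0}, add states in Sat(grant ∨ ack) with some successor in Z. Already a fixed point.
Sat(E[(grant ∨ ack) U ack]) = {n0}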